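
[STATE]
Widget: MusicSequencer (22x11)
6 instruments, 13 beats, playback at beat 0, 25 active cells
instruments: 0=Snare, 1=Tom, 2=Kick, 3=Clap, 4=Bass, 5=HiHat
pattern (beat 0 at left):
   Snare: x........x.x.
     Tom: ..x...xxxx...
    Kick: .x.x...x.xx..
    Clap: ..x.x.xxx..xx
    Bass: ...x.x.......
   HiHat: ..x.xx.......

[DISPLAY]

      ▼123456789012   
 Snare█········█·█·   
   Tom··█···████···   
  Kick·█·█···█·██··   
  Clap··█·█·███··██   
  Bass···█·█·······   
 HiHat··█·██·······   
                      
                      
                      
                      


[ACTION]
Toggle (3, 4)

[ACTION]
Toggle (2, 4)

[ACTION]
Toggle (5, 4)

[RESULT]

      ▼123456789012   
 Snare█········█·█·   
   Tom··█···████···   
  Kick·█·██··█·██··   
  Clap··█···███··██   
  Bass···█·█·······   
 HiHat··█··█·······   
                      
                      
                      
                      


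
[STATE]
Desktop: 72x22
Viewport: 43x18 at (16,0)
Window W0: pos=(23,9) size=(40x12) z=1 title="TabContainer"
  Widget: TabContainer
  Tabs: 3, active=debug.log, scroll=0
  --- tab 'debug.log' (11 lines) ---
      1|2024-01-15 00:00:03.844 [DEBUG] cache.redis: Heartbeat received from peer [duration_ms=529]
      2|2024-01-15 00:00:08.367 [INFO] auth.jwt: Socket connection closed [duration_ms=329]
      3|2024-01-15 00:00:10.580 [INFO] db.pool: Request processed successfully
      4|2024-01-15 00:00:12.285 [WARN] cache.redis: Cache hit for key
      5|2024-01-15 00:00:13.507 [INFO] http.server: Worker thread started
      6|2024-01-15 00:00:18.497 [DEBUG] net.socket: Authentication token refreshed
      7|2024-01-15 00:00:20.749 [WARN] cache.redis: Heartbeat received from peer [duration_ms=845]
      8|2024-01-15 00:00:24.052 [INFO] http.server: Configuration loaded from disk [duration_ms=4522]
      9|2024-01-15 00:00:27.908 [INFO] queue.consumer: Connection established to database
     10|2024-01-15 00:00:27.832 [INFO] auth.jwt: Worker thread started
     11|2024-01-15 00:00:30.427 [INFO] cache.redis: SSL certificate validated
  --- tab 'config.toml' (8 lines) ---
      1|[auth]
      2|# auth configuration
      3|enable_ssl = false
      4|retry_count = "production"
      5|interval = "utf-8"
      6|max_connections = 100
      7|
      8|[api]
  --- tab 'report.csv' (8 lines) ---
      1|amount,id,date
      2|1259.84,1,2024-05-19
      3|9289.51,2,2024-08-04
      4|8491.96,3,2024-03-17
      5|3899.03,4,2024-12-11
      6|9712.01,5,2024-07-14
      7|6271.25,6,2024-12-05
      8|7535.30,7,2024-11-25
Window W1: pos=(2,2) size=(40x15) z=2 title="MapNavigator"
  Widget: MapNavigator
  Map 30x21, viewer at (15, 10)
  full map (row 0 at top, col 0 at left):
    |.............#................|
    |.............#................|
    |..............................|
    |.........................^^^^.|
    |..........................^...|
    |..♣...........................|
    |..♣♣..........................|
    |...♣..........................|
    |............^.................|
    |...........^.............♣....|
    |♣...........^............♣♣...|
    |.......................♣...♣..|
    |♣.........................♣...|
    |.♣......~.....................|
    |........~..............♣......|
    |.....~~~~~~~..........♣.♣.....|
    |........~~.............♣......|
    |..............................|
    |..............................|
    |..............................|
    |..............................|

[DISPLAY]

                                           
                                           
━━━━━━━━━━━━━━━━━━━━━━━━━┓                 
                         ┃                 
─────────────────────────┨                 
.....................    ┃                 
.....................    ┃                 
.....................    ┃                 
...^.................    ┃                 
..^.............♣....    ┃━━━━━━━━━━━━━━━━━
...^..@.........♣♣...    ┃                 
..............♣...♣..    ┃─────────────────
.................♣...    ┃g.toml │ report.c
.....................    ┃─────────────────
..............♣......    ┃3.844 [DEBUG] cac
~~~..........♣.♣.....    ┃8.367 [INFO] auth
━━━━━━━━━━━━━━━━━━━━━━━━━┛0.580 [INFO] db.p
       ┃2024-01-15 00:00:12.285 [WARN] cach


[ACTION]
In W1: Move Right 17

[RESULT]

                                           
                                           
━━━━━━━━━━━━━━━━━━━━━━━━━┓                 
                         ┃                 
─────────────────────────┨                 
.......                  ┃                 
.......                  ┃                 
.......                  ┃                 
.......                  ┃                 
..♣....                  ┃━━━━━━━━━━━━━━━━━
..♣♣..@                  ┃                 
♣...♣..                  ┃─────────────────
...♣...                  ┃g.toml │ report.c
.......                  ┃─────────────────
♣......                  ┃3.844 [DEBUG] cac
.♣.....                  ┃8.367 [INFO] auth
━━━━━━━━━━━━━━━━━━━━━━━━━┛0.580 [INFO] db.p
       ┃2024-01-15 00:00:12.285 [WARN] cach


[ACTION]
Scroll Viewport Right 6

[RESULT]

                                           
                                           
━━━━━━━━━━━━━━━━━━━┓                       
                   ┃                       
───────────────────┨                       
.                  ┃                       
.                  ┃                       
.                  ┃                       
.                  ┃                       
.                  ┃━━━━━━━━━━━━━━━━━━━━┓  
@                  ┃                    ┃  
.                  ┃────────────────────┨  
.                  ┃g.toml │ report.csv ┃  
.                  ┃────────────────────┃  
.                  ┃3.844 [DEBUG] cache.┃  
.                  ┃8.367 [INFO] auth.jw┃  
━━━━━━━━━━━━━━━━━━━┛0.580 [INFO] db.pool┃  
 ┃2024-01-15 00:00:12.285 [WARN] cache.r┃  


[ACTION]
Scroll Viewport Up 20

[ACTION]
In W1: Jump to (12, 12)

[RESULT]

                                           
                                           
━━━━━━━━━━━━━━━━━━━┓                       
                   ┃                       
───────────────────┨                       
.................. ┃                       
^................. ┃                       
.............♣.... ┃                       
^............♣♣... ┃                       
...........♣...♣.. ┃━━━━━━━━━━━━━━━━━━━━┓  
@.............♣... ┃                    ┃  
.................. ┃────────────────────┨  
...........♣...... ┃g.toml │ report.csv ┃  
..........♣.♣..... ┃────────────────────┃  
...........♣...... ┃3.844 [DEBUG] cache.┃  
.................. ┃8.367 [INFO] auth.jw┃  
━━━━━━━━━━━━━━━━━━━┛0.580 [INFO] db.pool┃  
 ┃2024-01-15 00:00:12.285 [WARN] cache.r┃  


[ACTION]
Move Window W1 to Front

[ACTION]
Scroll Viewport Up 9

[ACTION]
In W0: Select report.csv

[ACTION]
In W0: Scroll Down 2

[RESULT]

                                           
                                           
━━━━━━━━━━━━━━━━━━━┓                       
                   ┃                       
───────────────────┨                       
.................. ┃                       
^................. ┃                       
.............♣.... ┃                       
^............♣♣... ┃                       
...........♣...♣.. ┃━━━━━━━━━━━━━━━━━━━━┓  
@.............♣... ┃                    ┃  
.................. ┃────────────────────┨  
...........♣...... ┃g.toml │[report.csv]┃  
..........♣.♣..... ┃────────────────────┃  
...........♣...... ┃04                  ┃  
.................. ┃17                  ┃  
━━━━━━━━━━━━━━━━━━━┛11                  ┃  
 ┃9712.01,5,2024-07-14                  ┃  


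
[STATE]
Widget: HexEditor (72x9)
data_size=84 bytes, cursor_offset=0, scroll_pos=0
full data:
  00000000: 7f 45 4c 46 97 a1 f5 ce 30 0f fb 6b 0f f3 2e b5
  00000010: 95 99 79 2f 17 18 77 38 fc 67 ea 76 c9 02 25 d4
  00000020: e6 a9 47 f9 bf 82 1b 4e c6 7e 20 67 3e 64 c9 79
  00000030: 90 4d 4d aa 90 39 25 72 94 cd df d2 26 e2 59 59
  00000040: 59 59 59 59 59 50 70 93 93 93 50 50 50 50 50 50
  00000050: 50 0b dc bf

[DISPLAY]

00000000  7F 45 4c 46 97 a1 f5 ce  30 0f fb 6b 0f f3 2e b5  |.ELF....0..
00000010  95 99 79 2f 17 18 77 38  fc 67 ea 76 c9 02 25 d4  |..y/..w8.g.
00000020  e6 a9 47 f9 bf 82 1b 4e  c6 7e 20 67 3e 64 c9 79  |..G....N.~ 
00000030  90 4d 4d aa 90 39 25 72  94 cd df d2 26 e2 59 59  |.MM..9%r...
00000040  59 59 59 59 59 50 70 93  93 93 50 50 50 50 50 50  |YYYYYPp...P
00000050  50 0b dc bf                                       |P...       
                                                                        
                                                                        
                                                                        


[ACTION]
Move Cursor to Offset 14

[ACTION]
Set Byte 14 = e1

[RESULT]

00000000  7f 45 4c 46 97 a1 f5 ce  30 0f fb 6b 0f f3 E1 b5  |.ELF....0..
00000010  95 99 79 2f 17 18 77 38  fc 67 ea 76 c9 02 25 d4  |..y/..w8.g.
00000020  e6 a9 47 f9 bf 82 1b 4e  c6 7e 20 67 3e 64 c9 79  |..G....N.~ 
00000030  90 4d 4d aa 90 39 25 72  94 cd df d2 26 e2 59 59  |.MM..9%r...
00000040  59 59 59 59 59 50 70 93  93 93 50 50 50 50 50 50  |YYYYYPp...P
00000050  50 0b dc bf                                       |P...       
                                                                        
                                                                        
                                                                        


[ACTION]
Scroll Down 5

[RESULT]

00000050  50 0b dc bf                                       |P...       
                                                                        
                                                                        
                                                                        
                                                                        
                                                                        
                                                                        
                                                                        
                                                                        


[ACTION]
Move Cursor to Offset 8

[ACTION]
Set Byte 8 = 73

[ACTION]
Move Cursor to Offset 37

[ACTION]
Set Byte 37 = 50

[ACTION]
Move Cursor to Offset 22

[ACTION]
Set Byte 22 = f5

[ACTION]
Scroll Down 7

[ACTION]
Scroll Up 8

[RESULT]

00000000  7f 45 4c 46 97 a1 f5 ce  73 0f fb 6b 0f f3 e1 b5  |.ELF....s..
00000010  95 99 79 2f 17 18 F5 38  fc 67 ea 76 c9 02 25 d4  |..y/...8.g.
00000020  e6 a9 47 f9 bf 50 1b 4e  c6 7e 20 67 3e 64 c9 79  |..G..P.N.~ 
00000030  90 4d 4d aa 90 39 25 72  94 cd df d2 26 e2 59 59  |.MM..9%r...
00000040  59 59 59 59 59 50 70 93  93 93 50 50 50 50 50 50  |YYYYYPp...P
00000050  50 0b dc bf                                       |P...       
                                                                        
                                                                        
                                                                        


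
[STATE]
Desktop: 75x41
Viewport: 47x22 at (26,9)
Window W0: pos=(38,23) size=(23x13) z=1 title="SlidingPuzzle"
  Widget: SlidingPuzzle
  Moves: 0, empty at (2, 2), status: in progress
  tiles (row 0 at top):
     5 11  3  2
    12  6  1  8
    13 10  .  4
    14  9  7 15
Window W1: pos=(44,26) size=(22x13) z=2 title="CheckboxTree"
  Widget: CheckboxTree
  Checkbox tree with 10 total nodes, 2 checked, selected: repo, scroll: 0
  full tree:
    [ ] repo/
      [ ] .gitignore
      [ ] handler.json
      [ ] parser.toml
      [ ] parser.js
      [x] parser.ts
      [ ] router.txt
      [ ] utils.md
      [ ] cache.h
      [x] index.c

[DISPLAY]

                                               
                                               
                                               
                                               
                                               
                                               
                                               
                                               
                                               
                                               
                                               
                                               
                                               
                                               
            ┏━━━━━━━━━━━━━━━━━━━━━┓            
            ┃ SlidingPuzzle       ┃            
            ┠─────────────────────┨            
            ┃┌────┏━━━━━━━━━━━━━━━━━━━━┓       
            ┃│  5 ┃ CheckboxTree       ┃       
            ┃├────┠────────────────────┨       
            ┃│ 12 ┃>[-] repo/          ┃       
            ┃├────┃   [ ] .gitignore   ┃       


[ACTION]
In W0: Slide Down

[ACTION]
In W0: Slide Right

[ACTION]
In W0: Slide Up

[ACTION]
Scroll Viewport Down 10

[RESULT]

                                               
                                               
                                               
                                               
            ┏━━━━━━━━━━━━━━━━━━━━━┓            
            ┃ SlidingPuzzle       ┃            
            ┠─────────────────────┨            
            ┃┌────┏━━━━━━━━━━━━━━━━━━━━┓       
            ┃│  5 ┃ CheckboxTree       ┃       
            ┃├────┠────────────────────┨       
            ┃│ 12 ┃>[-] repo/          ┃       
            ┃├────┃   [ ] .gitignore   ┃       
            ┃│ 13 ┃   [ ] handler.json ┃       
            ┃├────┃   [ ] parser.toml  ┃       
            ┃│ 14 ┃   [ ] parser.js    ┃       
            ┃└────┃   [x] parser.ts    ┃       
            ┗━━━━━┃   [ ] router.txt   ┃       
                  ┃   [ ] utils.md     ┃       
                  ┃   [ ] cache.h      ┃       
                  ┗━━━━━━━━━━━━━━━━━━━━┛       
                                               
                                               


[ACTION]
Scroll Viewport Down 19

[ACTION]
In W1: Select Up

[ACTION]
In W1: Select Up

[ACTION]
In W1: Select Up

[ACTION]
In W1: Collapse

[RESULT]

                                               
                                               
                                               
                                               
            ┏━━━━━━━━━━━━━━━━━━━━━┓            
            ┃ SlidingPuzzle       ┃            
            ┠─────────────────────┨            
            ┃┌────┏━━━━━━━━━━━━━━━━━━━━┓       
            ┃│  5 ┃ CheckboxTree       ┃       
            ┃├────┠────────────────────┨       
            ┃│ 12 ┃>[-] repo/          ┃       
            ┃├────┃                    ┃       
            ┃│ 13 ┃                    ┃       
            ┃├────┃                    ┃       
            ┃│ 14 ┃                    ┃       
            ┃└────┃                    ┃       
            ┗━━━━━┃                    ┃       
                  ┃                    ┃       
                  ┃                    ┃       
                  ┗━━━━━━━━━━━━━━━━━━━━┛       
                                               
                                               


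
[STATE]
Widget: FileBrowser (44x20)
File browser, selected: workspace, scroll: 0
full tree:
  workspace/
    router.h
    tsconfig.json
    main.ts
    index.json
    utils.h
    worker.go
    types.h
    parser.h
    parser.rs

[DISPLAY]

> [-] workspace/                            
    router.h                                
    tsconfig.json                           
    main.ts                                 
    index.json                              
    utils.h                                 
    worker.go                               
    types.h                                 
    parser.h                                
    parser.rs                               
                                            
                                            
                                            
                                            
                                            
                                            
                                            
                                            
                                            
                                            


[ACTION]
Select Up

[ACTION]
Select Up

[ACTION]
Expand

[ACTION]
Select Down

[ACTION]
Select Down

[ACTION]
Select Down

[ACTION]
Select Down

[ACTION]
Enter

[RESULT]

  [-] workspace/                            
    router.h                                
    tsconfig.json                           
    main.ts                                 
  > index.json                              
    utils.h                                 
    worker.go                               
    types.h                                 
    parser.h                                
    parser.rs                               
                                            
                                            
                                            
                                            
                                            
                                            
                                            
                                            
                                            
                                            


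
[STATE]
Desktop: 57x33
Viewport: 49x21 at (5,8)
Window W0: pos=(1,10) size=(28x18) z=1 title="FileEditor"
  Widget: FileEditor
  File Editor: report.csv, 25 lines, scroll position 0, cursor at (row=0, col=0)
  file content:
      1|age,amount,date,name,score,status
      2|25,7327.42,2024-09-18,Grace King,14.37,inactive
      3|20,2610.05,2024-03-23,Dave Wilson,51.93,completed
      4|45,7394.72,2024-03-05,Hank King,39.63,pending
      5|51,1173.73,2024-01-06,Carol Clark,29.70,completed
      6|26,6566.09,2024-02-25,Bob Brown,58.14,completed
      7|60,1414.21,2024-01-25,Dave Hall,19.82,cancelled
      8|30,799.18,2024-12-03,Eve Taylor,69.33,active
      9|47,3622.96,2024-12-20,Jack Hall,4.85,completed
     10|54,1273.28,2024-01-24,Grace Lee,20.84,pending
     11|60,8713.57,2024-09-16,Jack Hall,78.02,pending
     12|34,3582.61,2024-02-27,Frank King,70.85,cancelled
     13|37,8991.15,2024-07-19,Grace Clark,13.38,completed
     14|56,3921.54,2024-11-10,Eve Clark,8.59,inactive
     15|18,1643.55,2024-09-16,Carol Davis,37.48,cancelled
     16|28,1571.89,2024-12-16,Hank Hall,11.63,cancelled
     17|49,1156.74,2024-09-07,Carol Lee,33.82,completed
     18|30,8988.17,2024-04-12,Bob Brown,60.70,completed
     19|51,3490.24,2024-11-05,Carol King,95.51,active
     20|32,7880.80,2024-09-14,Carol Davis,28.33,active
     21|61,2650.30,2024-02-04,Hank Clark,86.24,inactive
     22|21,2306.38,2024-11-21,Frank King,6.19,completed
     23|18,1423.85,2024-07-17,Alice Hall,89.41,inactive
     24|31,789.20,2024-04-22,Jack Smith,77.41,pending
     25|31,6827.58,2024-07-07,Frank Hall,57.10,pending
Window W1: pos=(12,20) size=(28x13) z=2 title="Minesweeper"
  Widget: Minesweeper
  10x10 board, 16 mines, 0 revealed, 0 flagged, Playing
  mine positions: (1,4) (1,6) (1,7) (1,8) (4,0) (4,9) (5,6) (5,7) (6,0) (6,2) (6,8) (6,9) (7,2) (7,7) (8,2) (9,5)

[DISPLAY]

                                                 
                                                 
━━━━━━━━━━━━━━━━━━━━━━━┓                         
leEditor               ┃                         
───────────────────────┨                         
,amount,date,name,scor▲┃                         
7327.42,2024-09-18,Gra█┃                         
2610.05,2024-03-23,Dav░┃                         
7394.72,2024-03-05,Han░┃                         
1173.73,2024-01-06,Car░┃                         
6566.09,2024-02-25,Bob░┃                         
1414.21,2024-01-25,Dav░┃                         
799.18,┏━━━━━━━━━━━━━━━━━━━━━━━━━━┓              
3622.96┃ Minesweeper              ┃              
1273.28┠──────────────────────────┨              
8713.57┃■■■■■■■■■■                ┃              
3582.61┃■■■■■■■■■■                ┃              
8991.15┃■■■■■■■■■■                ┃              
3921.54┃■■■■■■■■■■                ┃              
━━━━━━━┃■■■■■■■■■■                ┃              
       ┃■■■■■■■■■■                ┃              


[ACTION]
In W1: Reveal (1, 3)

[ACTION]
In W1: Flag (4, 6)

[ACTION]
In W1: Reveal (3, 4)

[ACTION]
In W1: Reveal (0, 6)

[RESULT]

                                                 
                                                 
━━━━━━━━━━━━━━━━━━━━━━━┓                         
leEditor               ┃                         
───────────────────────┨                         
,amount,date,name,scor▲┃                         
7327.42,2024-09-18,Gra█┃                         
2610.05,2024-03-23,Dav░┃                         
7394.72,2024-03-05,Han░┃                         
1173.73,2024-01-06,Car░┃                         
6566.09,2024-02-25,Bob░┃                         
1414.21,2024-01-25,Dav░┃                         
799.18,┏━━━━━━━━━━━━━━━━━━━━━━━━━━┓              
3622.96┃ Minesweeper              ┃              
1273.28┠──────────────────────────┨              
8713.57┃   1■■2■■■                ┃              
3582.61┃   1■■■■■■                ┃              
8991.15┃   112232■                ┃              
3921.54┃11      1■                ┃              
━━━━━━━┃■1   1222■                ┃              
       ┃■311 1■■■■                ┃              


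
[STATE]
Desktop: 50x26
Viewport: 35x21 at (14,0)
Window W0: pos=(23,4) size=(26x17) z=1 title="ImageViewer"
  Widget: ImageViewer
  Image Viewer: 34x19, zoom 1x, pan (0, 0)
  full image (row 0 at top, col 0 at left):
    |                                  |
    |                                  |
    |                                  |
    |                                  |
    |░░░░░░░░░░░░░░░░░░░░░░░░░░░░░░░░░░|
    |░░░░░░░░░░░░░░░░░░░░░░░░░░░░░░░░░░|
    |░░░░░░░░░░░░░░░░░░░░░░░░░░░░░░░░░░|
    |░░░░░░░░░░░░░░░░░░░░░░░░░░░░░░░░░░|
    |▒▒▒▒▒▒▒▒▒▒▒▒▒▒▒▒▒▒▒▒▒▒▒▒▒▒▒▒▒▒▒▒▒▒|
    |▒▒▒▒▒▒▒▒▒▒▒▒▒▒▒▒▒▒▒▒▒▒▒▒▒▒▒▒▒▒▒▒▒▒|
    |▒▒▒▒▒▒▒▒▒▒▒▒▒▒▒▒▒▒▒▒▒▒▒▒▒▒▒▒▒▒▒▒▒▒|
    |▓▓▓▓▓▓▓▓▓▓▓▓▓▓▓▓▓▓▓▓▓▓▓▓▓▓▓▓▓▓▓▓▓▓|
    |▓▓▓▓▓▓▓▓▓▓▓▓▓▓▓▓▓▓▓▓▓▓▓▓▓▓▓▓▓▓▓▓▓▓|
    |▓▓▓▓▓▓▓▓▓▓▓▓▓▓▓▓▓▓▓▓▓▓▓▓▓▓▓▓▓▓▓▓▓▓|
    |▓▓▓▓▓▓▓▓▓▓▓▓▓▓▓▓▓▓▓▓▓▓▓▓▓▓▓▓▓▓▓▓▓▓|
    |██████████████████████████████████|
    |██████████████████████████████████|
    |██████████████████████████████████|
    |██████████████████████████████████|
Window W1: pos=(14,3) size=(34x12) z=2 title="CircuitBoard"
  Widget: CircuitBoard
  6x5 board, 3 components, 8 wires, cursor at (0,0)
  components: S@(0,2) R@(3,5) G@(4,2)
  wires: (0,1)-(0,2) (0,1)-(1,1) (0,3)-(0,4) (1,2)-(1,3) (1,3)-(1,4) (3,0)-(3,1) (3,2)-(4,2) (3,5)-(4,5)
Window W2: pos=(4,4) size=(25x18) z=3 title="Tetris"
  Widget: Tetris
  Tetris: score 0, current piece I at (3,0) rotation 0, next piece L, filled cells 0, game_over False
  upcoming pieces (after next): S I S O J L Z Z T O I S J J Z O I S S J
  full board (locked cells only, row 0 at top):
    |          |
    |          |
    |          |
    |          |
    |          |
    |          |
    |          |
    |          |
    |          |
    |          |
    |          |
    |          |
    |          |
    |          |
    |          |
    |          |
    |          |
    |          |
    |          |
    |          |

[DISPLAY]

                                   
                                   
                                   
┏━━━━━━━━━━━━━━━━━━━━━━━━━━━━━━━━┓ 
━━━━━━━━━━━━━━┓                  ┃┓
              ┃──────────────────┨┃
──────────────┨                  ┃┨
 │Next:       ┃  · ─ ·           ┃┃
 │  ▒         ┃                  ┃┃
 │▒▒▒         ┃─ · ─ ·           ┃┃
 │            ┃                  ┃┃
 │            ┃                  ┃┃
 │            ┃                  ┃┃
 │Score:      ┃          R       ┃┃
 │0           ┃━━━━━━━━━━━━━━━━━━┛┃
 │            ┃▒▒▒▒▒▒▒▒▒▒▒▒▒▒▒▒▒▒▒┃
 │            ┃▒▒▒▒▒▒▒▒▒▒▒▒▒▒▒▒▒▒▒┃
 │            ┃▒▒▒▒▒▒▒▒▒▒▒▒▒▒▒▒▒▒▒┃
 │            ┃▓▓▓▓▓▓▓▓▓▓▓▓▓▓▓▓▓▓▓┃
 │            ┃▓▓▓▓▓▓▓▓▓▓▓▓▓▓▓▓▓▓▓┃
 │            ┃━━━━━━━━━━━━━━━━━━━┛


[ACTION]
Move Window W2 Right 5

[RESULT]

                                   
                                   
                                   
┏━━━━━━━━━━━━━━━━━━━━━━━━━━━━━━━━┓ 
━━━━━━━━━━━━━━━━━━━┓             ┃┓
ris                ┃─────────────┨┃
───────────────────┨             ┃┨
      │Next:       ┃ ·           ┃┃
      │  ▒         ┃             ┃┃
      │▒▒▒         ┃ ·           ┃┃
      │            ┃             ┃┃
      │            ┃             ┃┃
      │            ┃             ┃┃
      │Score:      ┃     R       ┃┃
      │0           ┃━━━━━━━━━━━━━┛┃
      │            ┃▒▒▒▒▒▒▒▒▒▒▒▒▒▒┃
      │            ┃▒▒▒▒▒▒▒▒▒▒▒▒▒▒┃
      │            ┃▒▒▒▒▒▒▒▒▒▒▒▒▒▒┃
      │            ┃▓▓▓▓▓▓▓▓▓▓▓▓▓▓┃
      │            ┃▓▓▓▓▓▓▓▓▓▓▓▓▓▓┃
      │            ┃━━━━━━━━━━━━━━┛


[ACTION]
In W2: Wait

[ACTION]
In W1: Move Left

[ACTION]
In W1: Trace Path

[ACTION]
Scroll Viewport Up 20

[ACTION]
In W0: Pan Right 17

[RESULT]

                                   
                                   
                                   
┏━━━━━━━━━━━━━━━━━━━━━━━━━━━━━━━━┓ 
━━━━━━━━━━━━━━━━━━━┓             ┃┓
ris                ┃─────────────┨┃
───────────────────┨             ┃┨
      │Next:       ┃ ·           ┃┃
      │  ▒         ┃             ┃┃
      │▒▒▒         ┃ ·           ┃┃
      │            ┃             ┃┃
      │            ┃             ┃┃
      │            ┃             ┃┃
      │Score:      ┃     R       ┃┃
      │0           ┃━━━━━━━━━━━━━┛┃
      │            ┃▒▒▒▒▒▒▒       ┃
      │            ┃▒▒▒▒▒▒▒       ┃
      │            ┃▒▒▒▒▒▒▒       ┃
      │            ┃▓▓▓▓▓▓▓       ┃
      │            ┃▓▓▓▓▓▓▓       ┃
      │            ┃━━━━━━━━━━━━━━┛


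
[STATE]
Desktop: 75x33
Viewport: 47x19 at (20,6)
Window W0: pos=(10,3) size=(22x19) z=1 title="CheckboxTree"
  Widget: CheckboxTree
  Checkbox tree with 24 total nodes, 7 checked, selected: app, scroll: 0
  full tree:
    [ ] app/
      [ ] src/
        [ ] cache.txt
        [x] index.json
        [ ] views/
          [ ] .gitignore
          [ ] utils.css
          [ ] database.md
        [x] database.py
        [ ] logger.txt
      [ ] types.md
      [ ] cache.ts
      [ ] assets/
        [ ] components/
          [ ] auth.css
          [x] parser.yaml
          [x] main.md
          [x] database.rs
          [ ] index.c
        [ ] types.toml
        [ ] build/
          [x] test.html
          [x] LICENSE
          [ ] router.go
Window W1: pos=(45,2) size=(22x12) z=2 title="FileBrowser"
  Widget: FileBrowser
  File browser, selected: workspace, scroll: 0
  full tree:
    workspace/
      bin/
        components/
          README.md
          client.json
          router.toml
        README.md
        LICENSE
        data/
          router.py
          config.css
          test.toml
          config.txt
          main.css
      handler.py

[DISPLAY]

           ┃             ┃    [+] bin/        ┃
c/         ┃             ┃    handler.py      ┃
cache.txt  ┃             ┃                    ┃
index.json ┃             ┃                    ┃
views/     ┃             ┃                    ┃
] .gitignor┃             ┃                    ┃
] utils.css┃             ┃                    ┃
] database.┃             ┗━━━━━━━━━━━━━━━━━━━━┛
database.py┃                                   
logger.txt ┃                                   
pes.md     ┃                                   
che.ts     ┃                                   
sets/      ┃                                   
components/┃                                   
] auth.css ┃                                   
━━━━━━━━━━━┛                                   
                                               
                                               
                                               


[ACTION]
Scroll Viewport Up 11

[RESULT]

                                               
                                               
                         ┏━━━━━━━━━━━━━━━━━━━━┓
━━━━━━━━━━━┓             ┃ FileBrowser        ┃
Tree       ┃             ┠────────────────────┨
───────────┨             ┃> [-] workspace/    ┃
           ┃             ┃    [+] bin/        ┃
c/         ┃             ┃    handler.py      ┃
cache.txt  ┃             ┃                    ┃
index.json ┃             ┃                    ┃
views/     ┃             ┃                    ┃
] .gitignor┃             ┃                    ┃
] utils.css┃             ┃                    ┃
] database.┃             ┗━━━━━━━━━━━━━━━━━━━━┛
database.py┃                                   
logger.txt ┃                                   
pes.md     ┃                                   
che.ts     ┃                                   
sets/      ┃                                   


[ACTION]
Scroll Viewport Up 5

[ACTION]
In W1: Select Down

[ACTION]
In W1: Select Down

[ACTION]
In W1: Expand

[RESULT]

                                               
                                               
                         ┏━━━━━━━━━━━━━━━━━━━━┓
━━━━━━━━━━━┓             ┃ FileBrowser        ┃
Tree       ┃             ┠────────────────────┨
───────────┨             ┃  [-] workspace/    ┃
           ┃             ┃    [+] bin/        ┃
c/         ┃             ┃  > handler.py      ┃
cache.txt  ┃             ┃                    ┃
index.json ┃             ┃                    ┃
views/     ┃             ┃                    ┃
] .gitignor┃             ┃                    ┃
] utils.css┃             ┃                    ┃
] database.┃             ┗━━━━━━━━━━━━━━━━━━━━┛
database.py┃                                   
logger.txt ┃                                   
pes.md     ┃                                   
che.ts     ┃                                   
sets/      ┃                                   


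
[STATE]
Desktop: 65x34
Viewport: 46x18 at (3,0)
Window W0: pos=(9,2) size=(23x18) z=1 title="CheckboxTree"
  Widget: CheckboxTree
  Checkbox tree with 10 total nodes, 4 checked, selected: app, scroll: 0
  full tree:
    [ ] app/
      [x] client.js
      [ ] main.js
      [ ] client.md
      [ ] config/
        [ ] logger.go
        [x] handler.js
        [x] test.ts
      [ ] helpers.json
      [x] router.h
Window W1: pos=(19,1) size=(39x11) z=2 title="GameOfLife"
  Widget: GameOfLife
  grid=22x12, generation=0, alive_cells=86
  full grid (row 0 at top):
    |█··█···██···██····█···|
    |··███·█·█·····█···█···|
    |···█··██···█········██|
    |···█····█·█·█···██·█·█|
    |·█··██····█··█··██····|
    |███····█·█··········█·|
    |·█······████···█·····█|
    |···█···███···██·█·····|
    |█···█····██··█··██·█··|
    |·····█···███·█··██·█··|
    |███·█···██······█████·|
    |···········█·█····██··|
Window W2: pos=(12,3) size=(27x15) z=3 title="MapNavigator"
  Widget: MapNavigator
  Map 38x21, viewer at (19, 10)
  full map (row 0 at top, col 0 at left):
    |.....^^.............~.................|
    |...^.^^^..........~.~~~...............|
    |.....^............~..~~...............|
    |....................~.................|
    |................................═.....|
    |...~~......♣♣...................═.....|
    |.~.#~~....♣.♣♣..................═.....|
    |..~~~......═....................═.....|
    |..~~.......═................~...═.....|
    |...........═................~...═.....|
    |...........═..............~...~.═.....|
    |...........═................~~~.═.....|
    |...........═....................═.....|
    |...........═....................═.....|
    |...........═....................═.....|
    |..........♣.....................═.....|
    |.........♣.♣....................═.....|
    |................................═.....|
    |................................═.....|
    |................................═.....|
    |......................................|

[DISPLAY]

                                              
                ┏━━━━━━━━━━━━━━━━━━━━━━━━━━━━━
      ┏━━━━━━━━━┃ GameOfLife                  
      ┃ C┏━━━━━━━━━━━━━━━━━━━━━━━━━┓──────────
      ┠──┃ MapNavigator            ┃          
      ┃>[┠─────────────────────────┨█·█       
      ┃  ┃....♣♣...................┃···       
      ┃  ┃...♣.♣♣..................┃·█·       
      ┃  ┃....═....................┃··█       
      ┃  ┃....═................~...┃···       
      ┃  ┃....═................~...┃█··       
      ┃  ┃....═.......@......~...~.┃━━━━━━━━━━
      ┃  ┃....═................~~~.┃          
      ┃  ┃....═....................┃          
      ┃  ┃....═....................┃          
      ┃  ┃....═....................┃          
      ┃  ┃...♣.....................┃          
      ┃  ┗━━━━━━━━━━━━━━━━━━━━━━━━━┛          


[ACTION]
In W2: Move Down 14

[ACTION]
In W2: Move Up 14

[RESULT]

                                              
                ┏━━━━━━━━━━━━━━━━━━━━━━━━━━━━━
      ┏━━━━━━━━━┃ GameOfLife                  
      ┃ C┏━━━━━━━━━━━━━━━━━━━━━━━━━┓──────────
      ┠──┃ MapNavigator            ┃          
      ┃>[┠─────────────────────────┨█·█       
      ┃  ┃^..........~.~~~.........┃···       
      ┃  ┃...........~..~~.........┃·█·       
      ┃  ┃.............~...........┃··█       
      ┃  ┃.........................┃···       
      ┃  ┃....♣♣...................┃█··       
      ┃  ┃...♣.♣♣.....@............┃━━━━━━━━━━
      ┃  ┃....═....................┃          
      ┃  ┃....═................~...┃          
      ┃  ┃....═................~...┃          
      ┃  ┃....═..............~...~.┃          
      ┃  ┃....═................~~~.┃          
      ┃  ┗━━━━━━━━━━━━━━━━━━━━━━━━━┛          


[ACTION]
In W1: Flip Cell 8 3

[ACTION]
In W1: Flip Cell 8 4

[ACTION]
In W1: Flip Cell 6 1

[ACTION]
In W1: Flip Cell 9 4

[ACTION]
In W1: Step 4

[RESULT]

                                              
                ┏━━━━━━━━━━━━━━━━━━━━━━━━━━━━━
      ┏━━━━━━━━━┃ GameOfLife                  
      ┃ C┏━━━━━━━━━━━━━━━━━━━━━━━━━┓──────────
      ┠──┃ MapNavigator            ┃          
      ┃>[┠─────────────────────────┨···       
      ┃  ┃^..........~.~~~.........┃···       
      ┃  ┃...........~..~~.........┃···       
      ┃  ┃.............~...........┃···       
      ┃  ┃.........................┃···       
      ┃  ┃....♣♣...................┃···       
      ┃  ┃...♣.♣♣.....@............┃━━━━━━━━━━
      ┃  ┃....═....................┃          
      ┃  ┃....═................~...┃          
      ┃  ┃....═................~...┃          
      ┃  ┃....═..............~...~.┃          
      ┃  ┃....═................~~~.┃          
      ┃  ┗━━━━━━━━━━━━━━━━━━━━━━━━━┛          
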